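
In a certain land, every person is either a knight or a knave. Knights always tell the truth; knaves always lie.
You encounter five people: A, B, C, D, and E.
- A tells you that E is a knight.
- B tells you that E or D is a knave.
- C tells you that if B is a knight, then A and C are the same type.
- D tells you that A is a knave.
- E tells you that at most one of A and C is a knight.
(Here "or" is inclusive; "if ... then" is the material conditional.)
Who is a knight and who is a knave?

A is a knight, B is a knight, C is a knave, D is a knave, and E is a knight.

Since A is a knight, "E is a knight" needs to be True, which holds.
B is a knight; "E or D is a knave" is True, as required.
C is a knave, so "if B is a knight, then A and C are the same type" must be False — and it is.
As a knave, D's statement "A is a knave" should be False; it is.
E is a knight, so "at most one of A and C is a knight" must be True — and it is.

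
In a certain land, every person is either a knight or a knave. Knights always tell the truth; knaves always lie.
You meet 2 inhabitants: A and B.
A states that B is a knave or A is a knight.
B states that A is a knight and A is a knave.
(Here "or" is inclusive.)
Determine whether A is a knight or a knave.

A is a knight.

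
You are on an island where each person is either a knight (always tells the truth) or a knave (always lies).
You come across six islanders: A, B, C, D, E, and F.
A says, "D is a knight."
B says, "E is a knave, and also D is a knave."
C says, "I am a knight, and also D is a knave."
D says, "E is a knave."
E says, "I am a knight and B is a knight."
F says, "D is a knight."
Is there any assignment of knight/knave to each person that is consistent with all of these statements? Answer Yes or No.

Yes

One consistent assignment: A=knight, B=knave, C=knave, D=knight, E=knave, F=knight.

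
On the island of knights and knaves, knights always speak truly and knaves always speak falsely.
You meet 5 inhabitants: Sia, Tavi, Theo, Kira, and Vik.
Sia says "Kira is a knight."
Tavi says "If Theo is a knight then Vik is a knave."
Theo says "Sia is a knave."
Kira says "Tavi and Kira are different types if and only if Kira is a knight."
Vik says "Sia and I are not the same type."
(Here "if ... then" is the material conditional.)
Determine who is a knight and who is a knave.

Since Sia is a knave, "Kira is a knight" needs to be False, which holds.
Tavi is a knight; "if Theo is a knight then Vik is a knave" is true, as required.
Theo is a knight, so "Sia is a knave" must be true — and it is.
Kira (knave): "Tavi and Kira are different types if and only if Kira is a knight" — False. ✓
Vik (knave): "Sia and I are not the same type" — False. ✓

Sia is a knave, Tavi is a knight, Theo is a knight, Kira is a knave, and Vik is a knave.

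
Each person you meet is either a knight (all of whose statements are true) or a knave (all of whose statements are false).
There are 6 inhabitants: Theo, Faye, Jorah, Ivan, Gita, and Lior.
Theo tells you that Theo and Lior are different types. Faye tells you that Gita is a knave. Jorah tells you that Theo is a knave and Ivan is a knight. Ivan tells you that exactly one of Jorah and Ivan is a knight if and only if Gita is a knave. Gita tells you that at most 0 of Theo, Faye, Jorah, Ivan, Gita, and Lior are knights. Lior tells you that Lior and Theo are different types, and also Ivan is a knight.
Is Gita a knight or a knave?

Gita is a knave.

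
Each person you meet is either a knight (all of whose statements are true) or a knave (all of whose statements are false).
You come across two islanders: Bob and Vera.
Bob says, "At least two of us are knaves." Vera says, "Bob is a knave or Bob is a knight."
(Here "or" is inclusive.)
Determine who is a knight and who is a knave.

Knights: Vera. Knaves: Bob.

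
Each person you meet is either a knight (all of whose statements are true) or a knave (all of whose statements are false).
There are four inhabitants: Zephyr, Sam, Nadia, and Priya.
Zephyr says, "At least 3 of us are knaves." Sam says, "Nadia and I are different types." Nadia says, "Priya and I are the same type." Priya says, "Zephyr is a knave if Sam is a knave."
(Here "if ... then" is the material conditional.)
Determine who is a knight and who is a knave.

Suppose Zephyr is a knight. Then Zephyr's statement "at least 3 of us are knaves" would have to be true. Checking the 8 ways to assign the others, none is consistent with every speaker.
(For instance, with Sam=knight, Nadia=knave, Priya=knight, Zephyr's claim "at least 3 of us are knaves" comes out false where it would need to be true.)
So Zephyr must be a knave, making "at least 3 of us are knaves" false. Taking Zephyr=knave, Sam=knight, Nadia=knave, Priya=knight, each remaining statement checks out:
  Sam (knight): "Nadia and I are different types" — true. ✓
  Nadia (knave): "Priya and I are the same type" — false. ✓
  Priya (knight): "Zephyr is a knave if Sam is a knave" — true. ✓
This is the unique consistent assignment.

Zephyr is a knave, Sam is a knight, Nadia is a knave, and Priya is a knight.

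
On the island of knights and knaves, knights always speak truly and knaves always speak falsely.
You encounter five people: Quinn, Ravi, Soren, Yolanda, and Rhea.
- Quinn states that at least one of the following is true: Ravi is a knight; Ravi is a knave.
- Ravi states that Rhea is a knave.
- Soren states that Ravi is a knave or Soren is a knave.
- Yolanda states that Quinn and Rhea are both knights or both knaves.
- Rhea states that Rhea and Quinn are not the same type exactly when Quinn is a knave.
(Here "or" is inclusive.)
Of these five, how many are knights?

4

The unique consistent assignment is Quinn=knight, Ravi=knave, Soren=knight, Yolanda=knight, Rhea=knight.
That has 4 knights.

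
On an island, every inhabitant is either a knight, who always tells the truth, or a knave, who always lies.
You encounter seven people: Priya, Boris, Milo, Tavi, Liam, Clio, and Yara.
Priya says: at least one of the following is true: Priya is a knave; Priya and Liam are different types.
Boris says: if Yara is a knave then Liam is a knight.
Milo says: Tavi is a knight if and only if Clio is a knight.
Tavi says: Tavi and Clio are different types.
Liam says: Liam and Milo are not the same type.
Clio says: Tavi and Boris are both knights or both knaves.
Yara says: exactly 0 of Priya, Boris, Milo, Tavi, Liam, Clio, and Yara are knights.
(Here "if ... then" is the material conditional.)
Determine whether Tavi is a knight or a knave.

Consistent assignments: {Priya=knight, Boris=knave, Milo=knave, Tavi=knight, Liam=knave, Clio=knave, Yara=knave}
In every consistent assignment, Tavi is a knight.

Tavi is a knight.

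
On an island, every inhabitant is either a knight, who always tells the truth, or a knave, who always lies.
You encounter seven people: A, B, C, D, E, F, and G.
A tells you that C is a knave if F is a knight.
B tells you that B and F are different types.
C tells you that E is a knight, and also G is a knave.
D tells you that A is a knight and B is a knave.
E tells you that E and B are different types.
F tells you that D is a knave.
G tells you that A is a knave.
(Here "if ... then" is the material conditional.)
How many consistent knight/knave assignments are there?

2

Consistent assignments:
  A=knight, B=knave, C=knight, D=knight, E=knight, F=knave, G=knave
  A=knight, B=knave, C=knave, D=knight, E=knave, F=knave, G=knave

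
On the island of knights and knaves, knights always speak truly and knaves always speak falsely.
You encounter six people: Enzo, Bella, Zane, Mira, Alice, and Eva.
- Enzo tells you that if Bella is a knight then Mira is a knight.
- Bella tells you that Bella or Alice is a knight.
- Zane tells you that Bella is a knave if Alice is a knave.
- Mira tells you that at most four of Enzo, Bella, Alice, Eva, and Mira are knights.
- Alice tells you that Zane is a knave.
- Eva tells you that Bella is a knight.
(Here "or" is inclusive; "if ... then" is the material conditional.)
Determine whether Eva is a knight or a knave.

Consistent assignments: {Enzo=knight, Bella=knave, Zane=knight, Mira=knight, Alice=knave, Eva=knave}
In every consistent assignment, Eva is a knave.

Eva is a knave.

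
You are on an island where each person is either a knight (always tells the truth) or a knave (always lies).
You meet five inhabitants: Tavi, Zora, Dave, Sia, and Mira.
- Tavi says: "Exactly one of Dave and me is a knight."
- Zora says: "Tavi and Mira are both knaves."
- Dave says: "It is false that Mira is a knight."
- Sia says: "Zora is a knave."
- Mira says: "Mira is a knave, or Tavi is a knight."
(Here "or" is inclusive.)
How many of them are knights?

3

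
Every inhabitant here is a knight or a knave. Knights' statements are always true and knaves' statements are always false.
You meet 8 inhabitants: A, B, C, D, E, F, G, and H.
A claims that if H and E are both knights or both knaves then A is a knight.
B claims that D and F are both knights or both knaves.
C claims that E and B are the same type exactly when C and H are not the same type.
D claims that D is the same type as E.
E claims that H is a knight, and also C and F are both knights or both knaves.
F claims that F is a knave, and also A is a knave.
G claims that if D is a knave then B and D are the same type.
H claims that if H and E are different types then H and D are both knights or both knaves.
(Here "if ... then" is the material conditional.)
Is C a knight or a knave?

Consistent assignments: {A=knight, B=knave, C=knave, D=knight, E=knight, F=knave, G=knight, H=knight}
In every consistent assignment, C is a knave.

C is a knave.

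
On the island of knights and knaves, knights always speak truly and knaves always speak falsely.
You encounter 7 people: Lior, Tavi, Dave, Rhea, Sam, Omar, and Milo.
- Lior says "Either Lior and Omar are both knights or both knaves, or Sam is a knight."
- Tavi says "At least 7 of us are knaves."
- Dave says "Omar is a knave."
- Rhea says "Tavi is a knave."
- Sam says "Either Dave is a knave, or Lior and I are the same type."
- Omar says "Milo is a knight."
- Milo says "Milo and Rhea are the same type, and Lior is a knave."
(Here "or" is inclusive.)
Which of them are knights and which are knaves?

Knights: Lior, Dave, Rhea, and Sam. Knaves: Tavi, Omar, and Milo.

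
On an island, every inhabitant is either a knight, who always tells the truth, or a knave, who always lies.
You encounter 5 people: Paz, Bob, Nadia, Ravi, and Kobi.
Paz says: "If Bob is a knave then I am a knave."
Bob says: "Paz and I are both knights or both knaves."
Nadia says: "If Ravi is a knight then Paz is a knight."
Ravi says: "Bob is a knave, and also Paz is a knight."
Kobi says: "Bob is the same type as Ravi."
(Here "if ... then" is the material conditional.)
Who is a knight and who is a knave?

Paz is a knight, Bob is a knight, Nadia is a knight, Ravi is a knave, and Kobi is a knave.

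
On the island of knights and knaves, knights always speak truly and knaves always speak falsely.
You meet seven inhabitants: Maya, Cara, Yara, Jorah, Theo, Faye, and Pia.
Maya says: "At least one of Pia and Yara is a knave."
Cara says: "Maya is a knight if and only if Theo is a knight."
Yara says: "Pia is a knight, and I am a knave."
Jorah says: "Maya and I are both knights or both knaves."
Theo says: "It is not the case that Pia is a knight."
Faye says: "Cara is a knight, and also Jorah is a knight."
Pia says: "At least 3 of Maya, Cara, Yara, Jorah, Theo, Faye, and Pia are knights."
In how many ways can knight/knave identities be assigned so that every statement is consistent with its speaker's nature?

0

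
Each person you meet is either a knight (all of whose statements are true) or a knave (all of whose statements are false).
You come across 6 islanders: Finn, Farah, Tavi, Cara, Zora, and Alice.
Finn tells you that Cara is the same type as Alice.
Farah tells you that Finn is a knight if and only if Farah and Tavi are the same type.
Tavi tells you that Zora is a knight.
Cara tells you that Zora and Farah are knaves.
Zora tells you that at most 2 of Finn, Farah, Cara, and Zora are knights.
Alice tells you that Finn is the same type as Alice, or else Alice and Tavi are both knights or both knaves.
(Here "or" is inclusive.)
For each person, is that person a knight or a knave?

Since Finn is a knight, "Cara is the same type as Alice" needs to be true, which holds.
Farah is a knave, so "Finn is a knight if and only if Farah and Tavi are the same type" must be False — and it is.
Since Tavi is a knight, "Zora is a knight" needs to be true, which holds.
Cara (knave): "Zora and Farah are knaves" — False. ✓
As a knight, Zora's statement "at most 2 of Finn, Farah, Cara, and Zora are knights" should be true; it is.
Since Alice is a knave, "Finn is the same type as Alice, or else Alice and Tavi are both knights or both knaves" needs to be False, which holds.

Finn is a knight, Farah is a knave, Tavi is a knight, Cara is a knave, Zora is a knight, and Alice is a knave.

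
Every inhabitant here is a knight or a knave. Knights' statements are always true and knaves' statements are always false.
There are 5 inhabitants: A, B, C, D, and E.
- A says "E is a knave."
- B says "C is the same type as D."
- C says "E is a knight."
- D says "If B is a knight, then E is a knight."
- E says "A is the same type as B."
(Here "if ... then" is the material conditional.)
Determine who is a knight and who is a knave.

A is a knight, and the claim "E is a knave" is indeed True.
As a knave, B's statement "C is the same type as D" should be False; it is.
C is a knave; "E is a knight" is False, as required.
Since D is a knight, "if B is a knight, then E is a knight" needs to be True, which holds.
E is a knave, so "A is the same type as B" must be False — and it is.

A is a knight, B is a knave, C is a knave, D is a knight, and E is a knave.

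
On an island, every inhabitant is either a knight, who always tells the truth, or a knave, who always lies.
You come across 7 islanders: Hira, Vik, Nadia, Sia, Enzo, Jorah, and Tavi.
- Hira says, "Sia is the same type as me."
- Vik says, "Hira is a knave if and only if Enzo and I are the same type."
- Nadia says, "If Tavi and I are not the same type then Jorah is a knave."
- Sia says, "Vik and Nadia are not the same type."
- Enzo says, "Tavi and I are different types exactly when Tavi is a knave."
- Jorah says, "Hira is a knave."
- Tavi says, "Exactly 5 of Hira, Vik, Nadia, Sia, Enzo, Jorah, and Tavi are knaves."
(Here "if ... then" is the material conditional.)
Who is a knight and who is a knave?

Knights: Hira, Nadia, and Sia. Knaves: Vik, Enzo, Jorah, and Tavi.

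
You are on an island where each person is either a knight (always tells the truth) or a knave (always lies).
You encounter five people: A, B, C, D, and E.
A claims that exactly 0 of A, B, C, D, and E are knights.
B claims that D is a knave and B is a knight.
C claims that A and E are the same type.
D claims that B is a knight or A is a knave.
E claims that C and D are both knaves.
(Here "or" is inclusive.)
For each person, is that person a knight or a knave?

A is a knave; "exactly 0 of A, B, C, D, and E are knights" is False, as required.
B (knave): "D is a knave and B is a knight" — False. ✓
C is a knight, so "A and E are the same type" must be True — and it is.
D is a knight; "B is a knight or A is a knave" is True, as required.
E is a knave, so "C and D are both knaves" must be False — and it is.

Knights: C and D. Knaves: A, B, and E.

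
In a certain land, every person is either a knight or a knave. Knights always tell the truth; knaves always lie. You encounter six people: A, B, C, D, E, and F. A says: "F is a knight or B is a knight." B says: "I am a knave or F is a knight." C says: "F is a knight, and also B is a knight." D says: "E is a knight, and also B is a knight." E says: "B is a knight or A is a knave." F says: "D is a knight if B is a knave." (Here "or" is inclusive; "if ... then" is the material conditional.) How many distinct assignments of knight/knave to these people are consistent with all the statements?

1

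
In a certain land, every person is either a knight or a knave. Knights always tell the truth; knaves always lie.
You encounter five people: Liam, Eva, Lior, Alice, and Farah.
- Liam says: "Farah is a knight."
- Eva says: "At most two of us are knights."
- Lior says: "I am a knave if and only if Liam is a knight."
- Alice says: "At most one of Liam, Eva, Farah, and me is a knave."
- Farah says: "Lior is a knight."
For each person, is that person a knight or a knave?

Suppose Liam is a knight. Then Liam's statement "Farah is a knight" would have to be true. Checking the 16 ways to assign the others, none is consistent with every speaker.
(For instance, with Eva=knight, Lior=knave, Alice=knave, Farah=knave, Liam's claim "Farah is a knight" comes out false where it would need to be true.)
So Liam must be a knave, making "Farah is a knight" false. Taking Liam=knave, Eva=knight, Lior=knave, Alice=knave, Farah=knave, each remaining statement checks out:
  Eva (knight): "at most two of us are knights" — true. ✓
  Lior (knave): "I am a knave if and only if Liam is a knight" — false. ✓
  Alice (knave): "at most one of Liam, Eva, Farah, and me is a knave" — false. ✓
  Farah (knave): "Lior is a knight" — false. ✓
This is the unique consistent assignment.

Knights: Eva. Knaves: Liam, Lior, Alice, and Farah.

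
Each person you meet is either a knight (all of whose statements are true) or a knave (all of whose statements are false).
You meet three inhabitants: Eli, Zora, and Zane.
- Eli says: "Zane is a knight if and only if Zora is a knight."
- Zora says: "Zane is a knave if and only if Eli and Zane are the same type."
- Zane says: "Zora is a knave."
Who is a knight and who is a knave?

Since Eli is a knave, "Zane is a knight if and only if Zora is a knight" needs to be false, which holds.
Zora (knight): "Zane is a knave if and only if Eli and Zane are the same type" — true. ✓
Since Zane is a knave, "Zora is a knave" needs to be false, which holds.

Knights: Zora. Knaves: Eli and Zane.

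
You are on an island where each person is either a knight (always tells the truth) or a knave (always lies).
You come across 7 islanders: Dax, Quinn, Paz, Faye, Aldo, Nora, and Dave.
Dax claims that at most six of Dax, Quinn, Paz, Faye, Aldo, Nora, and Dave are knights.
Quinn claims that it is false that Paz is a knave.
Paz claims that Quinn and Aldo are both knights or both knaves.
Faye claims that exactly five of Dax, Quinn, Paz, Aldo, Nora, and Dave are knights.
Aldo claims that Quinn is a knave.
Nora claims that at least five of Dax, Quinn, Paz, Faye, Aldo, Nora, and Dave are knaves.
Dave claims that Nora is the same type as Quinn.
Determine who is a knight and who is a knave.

Dax is a knight, Quinn is a knave, Paz is a knave, Faye is a knave, Aldo is a knight, Nora is a knave, and Dave is a knight.

Dax (knight): "at most six of Dax, Quinn, Paz, Faye, Aldo, Nora, and Dave are knights" — True. ✓
Quinn is a knave, and the claim "it is false that Paz is a knave" is indeed false.
As a knave, Paz's statement "Quinn and Aldo are both knights or both knaves" should be false; it is.
Faye (knave): "exactly five of Dax, Quinn, Paz, Aldo, Nora, and Dave are knights" — false. ✓
As a knight, Aldo's statement "Quinn is a knave" should be True; it is.
As a knave, Nora's statement "at least five of Dax, Quinn, Paz, Faye, Aldo, Nora, and Dave are knaves" should be false; it is.
Dave is a knight, and the claim "Nora is the same type as Quinn" is indeed True.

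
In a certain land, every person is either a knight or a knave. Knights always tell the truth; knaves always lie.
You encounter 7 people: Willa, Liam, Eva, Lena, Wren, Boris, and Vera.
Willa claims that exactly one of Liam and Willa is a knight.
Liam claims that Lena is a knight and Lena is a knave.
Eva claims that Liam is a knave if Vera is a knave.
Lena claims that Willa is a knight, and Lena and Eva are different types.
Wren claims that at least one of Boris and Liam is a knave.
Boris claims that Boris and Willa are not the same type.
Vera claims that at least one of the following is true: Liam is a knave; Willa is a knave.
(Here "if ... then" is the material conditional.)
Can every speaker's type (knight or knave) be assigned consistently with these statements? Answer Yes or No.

Yes

One consistent assignment: Willa=knave, Liam=knave, Eva=knight, Lena=knave, Wren=knight, Boris=knight, Vera=knight.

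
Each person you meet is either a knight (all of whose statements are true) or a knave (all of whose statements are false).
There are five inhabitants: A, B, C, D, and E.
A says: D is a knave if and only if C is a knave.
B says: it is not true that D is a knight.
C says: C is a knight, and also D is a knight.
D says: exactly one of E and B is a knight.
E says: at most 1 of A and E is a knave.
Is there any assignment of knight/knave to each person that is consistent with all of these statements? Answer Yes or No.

Yes

One consistent assignment: A=knight, B=knight, C=knave, D=knave, E=knight.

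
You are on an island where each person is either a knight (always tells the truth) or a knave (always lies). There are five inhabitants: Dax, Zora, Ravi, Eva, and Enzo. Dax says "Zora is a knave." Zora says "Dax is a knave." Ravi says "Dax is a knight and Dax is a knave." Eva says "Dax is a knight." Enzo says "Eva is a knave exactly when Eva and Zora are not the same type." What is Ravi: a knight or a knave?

Consistent assignments: {Dax=knight, Zora=knave, Ravi=knave, Eva=knight, Enzo=knave}; {Dax=knave, Zora=knight, Ravi=knave, Eva=knave, Enzo=knight}
In every consistent assignment, Ravi is a knave.

Ravi is a knave.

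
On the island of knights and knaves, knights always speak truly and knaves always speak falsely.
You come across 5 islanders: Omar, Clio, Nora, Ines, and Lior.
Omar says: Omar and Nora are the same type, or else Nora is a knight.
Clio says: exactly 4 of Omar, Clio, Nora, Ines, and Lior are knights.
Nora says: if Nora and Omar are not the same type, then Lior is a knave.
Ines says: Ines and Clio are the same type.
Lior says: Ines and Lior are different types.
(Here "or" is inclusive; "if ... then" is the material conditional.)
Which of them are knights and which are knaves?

Knights: Omar, Clio, Nora, and Lior. Knaves: Ines.

Suppose Omar is a knave. Then Omar's statement "Omar and Nora are the same type, or else Nora is a knight" would have to be false. Checking the 16 ways to assign the others, none is consistent with every speaker.
(For instance, with Clio=knight, Nora=knight, Ines=knave, Lior=knight, Omar's claim "Omar and Nora are the same type, or else Nora is a knight" comes out true where it would need to be false.)
So Omar must be a knight, making "Omar and Nora are the same type, or else Nora is a knight" true. Taking Omar=knight, Clio=knight, Nora=knight, Ines=knave, Lior=knight, each remaining statement checks out:
  Clio (knight): "exactly 4 of Omar, Clio, Nora, Ines, and Lior are knights" — true. ✓
  Nora (knight): "if Nora and Omar are not the same type, then Lior is a knave" — true. ✓
  Ines (knave): "Ines and Clio are the same type" — false. ✓
  Lior (knight): "Ines and Lior are different types" — true. ✓
This is the unique consistent assignment.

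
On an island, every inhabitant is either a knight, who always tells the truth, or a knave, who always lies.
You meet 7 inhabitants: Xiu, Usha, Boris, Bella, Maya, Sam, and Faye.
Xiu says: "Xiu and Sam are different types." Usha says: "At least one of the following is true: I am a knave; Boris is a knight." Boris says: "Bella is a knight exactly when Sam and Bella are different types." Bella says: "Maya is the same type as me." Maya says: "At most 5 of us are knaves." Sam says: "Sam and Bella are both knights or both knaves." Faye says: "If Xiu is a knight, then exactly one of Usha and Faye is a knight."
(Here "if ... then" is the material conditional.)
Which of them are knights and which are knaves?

As a knave, Xiu's statement "Xiu and Sam are different types" should be False; it is.
Since Usha is a knight, "at least one of the following is true: I am a knave; Boris is a knight" needs to be True, which holds.
As a knight, Boris's statement "Bella is a knight exactly when Sam and Bella are different types" should be True; it is.
Bella is a knight, and the claim "Maya is the same type as me" is indeed True.
Maya (knight): "at most 5 of us are knaves" — True. ✓
Sam is a knave; "Sam and Bella are both knights or both knaves" is False, as required.
Faye is a knight; "if Xiu is a knight, then exactly one of Usha and Faye is a knight" is True, as required.

Xiu is a knave, Usha is a knight, Boris is a knight, Bella is a knight, Maya is a knight, Sam is a knave, and Faye is a knight.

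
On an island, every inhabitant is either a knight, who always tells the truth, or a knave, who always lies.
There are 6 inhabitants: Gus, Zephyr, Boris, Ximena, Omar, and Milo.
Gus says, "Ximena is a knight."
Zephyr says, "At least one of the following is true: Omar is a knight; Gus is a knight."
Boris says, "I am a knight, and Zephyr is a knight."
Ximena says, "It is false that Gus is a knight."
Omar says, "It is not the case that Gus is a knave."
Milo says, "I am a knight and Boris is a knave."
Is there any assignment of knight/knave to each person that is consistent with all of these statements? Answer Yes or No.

No

Checking all 64 assignments, each has at least one speaker whose statement's truth value contradicts their type.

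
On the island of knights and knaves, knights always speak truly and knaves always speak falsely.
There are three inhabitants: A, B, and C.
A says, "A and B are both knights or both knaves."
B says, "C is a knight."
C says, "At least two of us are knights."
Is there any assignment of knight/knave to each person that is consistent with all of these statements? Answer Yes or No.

Yes

One consistent assignment: A=knight, B=knight, C=knight.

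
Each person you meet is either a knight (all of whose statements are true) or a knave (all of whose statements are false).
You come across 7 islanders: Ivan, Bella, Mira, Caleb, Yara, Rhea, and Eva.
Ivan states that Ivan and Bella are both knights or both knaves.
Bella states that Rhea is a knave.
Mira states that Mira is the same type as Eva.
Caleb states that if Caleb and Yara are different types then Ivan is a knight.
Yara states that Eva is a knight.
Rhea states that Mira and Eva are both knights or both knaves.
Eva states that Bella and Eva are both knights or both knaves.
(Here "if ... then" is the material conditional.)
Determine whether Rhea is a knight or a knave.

Consistent assignments: {Ivan=knight, Bella=knight, Mira=knave, Caleb=knight, Yara=knight, Rhea=knave, Eva=knight}; {Ivan=knave, Bella=knight, Mira=knave, Caleb=knight, Yara=knight, Rhea=knave, Eva=knight}; {Ivan=knave, Bella=knight, Mira=knave, Caleb=knave, Yara=knight, Rhea=knave, Eva=knight}
In every consistent assignment, Rhea is a knave.

Rhea is a knave.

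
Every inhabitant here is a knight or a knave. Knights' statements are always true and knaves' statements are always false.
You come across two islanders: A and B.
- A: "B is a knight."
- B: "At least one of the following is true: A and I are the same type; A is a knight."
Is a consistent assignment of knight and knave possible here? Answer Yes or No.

Yes

One consistent assignment: A=knight, B=knight.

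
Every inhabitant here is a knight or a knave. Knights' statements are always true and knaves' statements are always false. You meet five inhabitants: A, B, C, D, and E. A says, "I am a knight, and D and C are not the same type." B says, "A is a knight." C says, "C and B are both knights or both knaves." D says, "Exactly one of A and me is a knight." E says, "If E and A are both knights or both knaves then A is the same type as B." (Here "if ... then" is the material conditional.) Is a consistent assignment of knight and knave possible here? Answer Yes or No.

No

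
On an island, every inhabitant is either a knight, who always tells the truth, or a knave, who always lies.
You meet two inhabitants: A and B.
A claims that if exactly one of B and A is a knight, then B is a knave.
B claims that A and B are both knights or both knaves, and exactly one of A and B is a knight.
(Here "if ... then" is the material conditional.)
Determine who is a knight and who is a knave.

A is a knight; "if exactly one of B and A is a knight, then B is a knave" is True, as required.
B is a knave; "A and B are both knights or both knaves, and exactly one of A and B is a knight" is false, as required.

A is a knight and B is a knave.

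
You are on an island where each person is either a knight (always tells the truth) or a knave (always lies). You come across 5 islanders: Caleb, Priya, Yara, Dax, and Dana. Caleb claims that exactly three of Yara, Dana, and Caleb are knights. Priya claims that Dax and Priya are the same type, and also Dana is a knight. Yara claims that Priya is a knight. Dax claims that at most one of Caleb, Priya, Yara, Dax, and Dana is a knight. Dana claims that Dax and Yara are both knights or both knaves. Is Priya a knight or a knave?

Consistent assignments: {Caleb=knave, Priya=knave, Yara=knave, Dax=knight, Dana=knave}
In every consistent assignment, Priya is a knave.

Priya is a knave.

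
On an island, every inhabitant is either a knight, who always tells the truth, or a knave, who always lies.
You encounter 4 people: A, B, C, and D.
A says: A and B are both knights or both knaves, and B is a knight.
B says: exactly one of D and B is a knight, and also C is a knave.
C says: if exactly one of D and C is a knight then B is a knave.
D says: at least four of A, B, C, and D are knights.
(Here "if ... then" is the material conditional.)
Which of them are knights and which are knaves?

Knights: C. Knaves: A, B, and D.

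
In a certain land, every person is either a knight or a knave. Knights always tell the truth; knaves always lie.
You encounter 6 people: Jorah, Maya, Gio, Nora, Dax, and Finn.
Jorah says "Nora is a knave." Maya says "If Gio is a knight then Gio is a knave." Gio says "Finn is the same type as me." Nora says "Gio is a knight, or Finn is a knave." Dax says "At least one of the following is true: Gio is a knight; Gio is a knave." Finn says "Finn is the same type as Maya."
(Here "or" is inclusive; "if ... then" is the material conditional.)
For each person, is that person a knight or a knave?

Jorah is a knight, Maya is a knight, Gio is a knave, Nora is a knave, Dax is a knight, and Finn is a knight.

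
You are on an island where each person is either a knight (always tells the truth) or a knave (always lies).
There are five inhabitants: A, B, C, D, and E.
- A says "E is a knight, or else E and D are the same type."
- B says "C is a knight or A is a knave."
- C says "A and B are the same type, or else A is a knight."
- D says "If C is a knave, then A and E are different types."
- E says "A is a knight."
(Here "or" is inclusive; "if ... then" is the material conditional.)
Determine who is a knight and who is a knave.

Suppose A is a knave. Then A's statement "E is a knight, or else E and D are the same type" would have to be false. Checking the 16 ways to assign the others, none is consistent with every speaker.
(For instance, with B=knight, C=knight, D=knight, E=knight, A's claim "E is a knight, or else E and D are the same type" comes out true where it would need to be false.)
So A must be a knight, making "E is a knight, or else E and D are the same type" true. Taking A=knight, B=knight, C=knight, D=knight, E=knight, each remaining statement checks out:
  B (knight): "C is a knight or A is a knave" — true. ✓
  C (knight): "A and B are the same type, or else A is a knight" — true. ✓
  D (knight): "if C is a knave, then A and E are different types" — true. ✓
  E (knight): "A is a knight" — true. ✓
This is the unique consistent assignment.

Knights: A, B, C, D, and E. Knaves: none.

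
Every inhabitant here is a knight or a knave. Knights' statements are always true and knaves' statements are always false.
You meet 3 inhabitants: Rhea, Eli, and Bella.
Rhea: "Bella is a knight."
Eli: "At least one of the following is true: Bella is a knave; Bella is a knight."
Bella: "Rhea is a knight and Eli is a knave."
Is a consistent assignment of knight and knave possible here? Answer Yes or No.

Yes

One consistent assignment: Rhea=knave, Eli=knight, Bella=knave.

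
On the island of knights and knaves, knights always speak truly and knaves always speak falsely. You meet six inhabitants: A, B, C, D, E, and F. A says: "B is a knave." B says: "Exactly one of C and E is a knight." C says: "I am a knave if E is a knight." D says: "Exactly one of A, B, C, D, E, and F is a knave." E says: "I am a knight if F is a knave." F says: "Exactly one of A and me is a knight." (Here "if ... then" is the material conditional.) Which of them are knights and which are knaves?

A is a knave, so "B is a knave" must be False — and it is.
B (knight): "exactly one of C and E is a knight" — true. ✓
Since C is a knight, "I am a knave if E is a knight" needs to be true, which holds.
D is a knave; "exactly one of A, B, C, D, E, and F is a knave" is False, as required.
E is a knave; "I am a knight if F is a knave" is False, as required.
F is a knave; "exactly one of A and me is a knight" is False, as required.

Knights: B and C. Knaves: A, D, E, and F.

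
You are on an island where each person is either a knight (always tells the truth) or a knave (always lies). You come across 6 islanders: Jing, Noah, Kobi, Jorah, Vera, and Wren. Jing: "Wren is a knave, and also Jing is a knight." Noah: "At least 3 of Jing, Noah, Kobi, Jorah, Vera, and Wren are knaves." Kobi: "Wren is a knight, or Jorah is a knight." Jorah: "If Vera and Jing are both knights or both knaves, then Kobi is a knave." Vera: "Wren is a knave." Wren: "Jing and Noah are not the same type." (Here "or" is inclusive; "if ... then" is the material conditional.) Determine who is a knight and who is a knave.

Knights: Noah, Kobi, and Wren. Knaves: Jing, Jorah, and Vera.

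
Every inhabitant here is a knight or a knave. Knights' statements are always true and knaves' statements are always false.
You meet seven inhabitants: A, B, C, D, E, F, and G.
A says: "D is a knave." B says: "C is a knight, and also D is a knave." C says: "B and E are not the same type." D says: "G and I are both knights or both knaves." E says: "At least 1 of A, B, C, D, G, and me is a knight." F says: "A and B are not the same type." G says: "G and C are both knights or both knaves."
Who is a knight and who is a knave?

A is a knave, so "D is a knave" must be False — and it is.
B (knave): "C is a knight, and also D is a knave" — False. ✓
C (knight): "B and E are not the same type" — true. ✓
D is a knight; "G and I are both knights or both knaves" is true, as required.
E is a knight, and the claim "at least 1 of A, B, C, D, G, and me is a knight" is indeed true.
F is a knave; "A and B are not the same type" is False, as required.
Since G is a knight, "G and C are both knights or both knaves" needs to be true, which holds.

A is a knave, B is a knave, C is a knight, D is a knight, E is a knight, F is a knave, and G is a knight.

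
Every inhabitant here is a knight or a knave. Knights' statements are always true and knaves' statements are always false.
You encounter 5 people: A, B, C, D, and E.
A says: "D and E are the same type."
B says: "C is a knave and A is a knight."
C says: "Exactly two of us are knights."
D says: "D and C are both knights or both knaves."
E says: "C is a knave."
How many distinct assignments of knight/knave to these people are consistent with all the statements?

2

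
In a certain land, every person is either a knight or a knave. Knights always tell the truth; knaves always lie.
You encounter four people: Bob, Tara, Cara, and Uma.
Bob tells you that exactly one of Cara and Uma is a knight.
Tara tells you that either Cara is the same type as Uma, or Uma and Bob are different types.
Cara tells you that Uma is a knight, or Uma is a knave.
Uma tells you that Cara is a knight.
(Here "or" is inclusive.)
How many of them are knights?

The unique consistent assignment is Bob=knave, Tara=knight, Cara=knight, Uma=knight.
That has 3 knights.

3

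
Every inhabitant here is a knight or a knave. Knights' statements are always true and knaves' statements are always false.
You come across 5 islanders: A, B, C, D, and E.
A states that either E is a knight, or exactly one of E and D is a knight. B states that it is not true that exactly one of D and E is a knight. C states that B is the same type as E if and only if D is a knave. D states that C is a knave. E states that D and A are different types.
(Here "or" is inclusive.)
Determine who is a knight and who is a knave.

Knights: A and D. Knaves: B, C, and E.

A is a knight, and the claim "either E is a knight, or exactly one of E and D is a knight" is indeed true.
B is a knave; "it is not true that exactly one of D and E is a knight" is false, as required.
C (knave): "B is the same type as E if and only if D is a knave" — false. ✓
D (knight): "C is a knave" — true. ✓
E (knave): "D and A are different types" — false. ✓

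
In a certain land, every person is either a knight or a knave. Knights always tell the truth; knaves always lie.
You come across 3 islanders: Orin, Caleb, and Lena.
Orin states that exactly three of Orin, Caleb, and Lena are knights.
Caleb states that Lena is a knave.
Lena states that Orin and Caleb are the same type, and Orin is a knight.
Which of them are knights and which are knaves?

Orin is a knave, and the claim "exactly three of Orin, Caleb, and Lena are knights" is indeed false.
Caleb is a knight; "Lena is a knave" is true, as required.
Lena is a knave, so "Orin and Caleb are the same type, and Orin is a knight" must be false — and it is.

Knights: Caleb. Knaves: Orin and Lena.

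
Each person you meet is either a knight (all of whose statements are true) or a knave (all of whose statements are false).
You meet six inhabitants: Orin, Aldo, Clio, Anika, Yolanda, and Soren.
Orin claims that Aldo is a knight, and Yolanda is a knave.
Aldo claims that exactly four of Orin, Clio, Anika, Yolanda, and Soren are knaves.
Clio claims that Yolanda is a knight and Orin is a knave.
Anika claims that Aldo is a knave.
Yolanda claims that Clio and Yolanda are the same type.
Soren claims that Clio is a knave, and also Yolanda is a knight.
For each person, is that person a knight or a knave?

Orin is a knave, Aldo is a knave, Clio is a knight, Anika is a knight, Yolanda is a knight, and Soren is a knave.

Orin is a knave; "Aldo is a knight, and Yolanda is a knave" is false, as required.
As a knave, Aldo's statement "exactly four of Orin, Clio, Anika, Yolanda, and Soren are knaves" should be false; it is.
Clio (knight): "Yolanda is a knight and Orin is a knave" — true. ✓
Anika is a knight; "Aldo is a knave" is true, as required.
Yolanda (knight): "Clio and Yolanda are the same type" — true. ✓
Since Soren is a knave, "Clio is a knave, and also Yolanda is a knight" needs to be false, which holds.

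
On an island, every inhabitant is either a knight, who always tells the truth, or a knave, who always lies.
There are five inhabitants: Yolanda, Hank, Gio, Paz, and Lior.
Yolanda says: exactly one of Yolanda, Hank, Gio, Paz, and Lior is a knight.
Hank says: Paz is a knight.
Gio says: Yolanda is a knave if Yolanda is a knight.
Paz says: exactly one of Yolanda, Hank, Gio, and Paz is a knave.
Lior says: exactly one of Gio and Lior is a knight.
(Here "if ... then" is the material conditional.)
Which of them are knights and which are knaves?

Knights: Yolanda. Knaves: Hank, Gio, Paz, and Lior.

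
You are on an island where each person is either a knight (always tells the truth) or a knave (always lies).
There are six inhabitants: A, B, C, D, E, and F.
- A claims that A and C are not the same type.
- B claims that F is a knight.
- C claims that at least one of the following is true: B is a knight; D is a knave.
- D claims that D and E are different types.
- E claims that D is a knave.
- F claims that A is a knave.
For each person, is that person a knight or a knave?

Knights: A and D. Knaves: B, C, E, and F.

A is a knight, so "A and C are not the same type" must be true — and it is.
B is a knave; "F is a knight" is false, as required.
C is a knave, so "at least one of the following is true: B is a knight; D is a knave" must be false — and it is.
D (knight): "D and E are different types" — true. ✓
As a knave, E's statement "D is a knave" should be false; it is.
Since F is a knave, "A is a knave" needs to be false, which holds.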